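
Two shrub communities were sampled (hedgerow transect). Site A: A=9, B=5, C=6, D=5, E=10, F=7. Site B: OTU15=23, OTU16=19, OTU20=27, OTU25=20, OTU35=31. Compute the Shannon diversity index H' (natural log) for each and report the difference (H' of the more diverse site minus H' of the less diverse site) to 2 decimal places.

Site A: N=42, proportions 0.214286, 0.119048, 0.142857, 0.119048, 0.238095, 0.166667, giving H' = 1.755118 (working shown to 6 dp, full precision carried).
Site B: N=120, proportions 0.191667, 0.158333, 0.225, 0.166667, 0.258333, giving H' = 1.592354.
Difference = |1.755118 − 1.592354| = 0.162764, i.e. 0.16 to 2 decimal places.

0.16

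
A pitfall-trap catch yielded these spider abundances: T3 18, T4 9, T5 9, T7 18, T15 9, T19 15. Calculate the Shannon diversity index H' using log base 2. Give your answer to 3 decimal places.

2.512

Total N = 18+9+9+18+9+15 = 78, so the proportions are 0.23077, 0.11538, 0.11538, 0.23077, 0.11538, 0.19231 (working shown to 5 dp, full precision carried).
Each pᵢ log₂ pᵢ term: 0.23077×(-2.11548)=-0.48819, 0.11538×(-3.11548)=-0.35948, 0.11538×(-3.11548)=-0.35948, 0.23077×(-2.11548)=-0.48819, 0.11538×(-3.11548)=-0.35948, 0.19231×(-2.37851)=-0.45741.
Sum = -2.51221, so H' = 2.512.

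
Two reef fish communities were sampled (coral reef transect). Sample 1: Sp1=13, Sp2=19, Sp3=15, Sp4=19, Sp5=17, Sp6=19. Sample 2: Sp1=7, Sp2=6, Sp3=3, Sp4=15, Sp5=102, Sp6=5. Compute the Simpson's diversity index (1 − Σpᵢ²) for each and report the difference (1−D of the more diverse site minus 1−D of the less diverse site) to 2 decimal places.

Sample 1: N=102, proportions 0.127451, 0.186275, 0.147059, 0.186275, 0.166667, 0.186275, giving 1−D = 0.830258 (working shown to 6 dp, full precision carried).
Sample 2: N=138, proportions 0.050725, 0.043478, 0.021739, 0.108696, 0.73913, 0.036232, giving 1−D = 0.435623.
Difference = |0.830258 − 0.435623| = 0.394635, i.e. 0.39 to 2 decimal places.

0.39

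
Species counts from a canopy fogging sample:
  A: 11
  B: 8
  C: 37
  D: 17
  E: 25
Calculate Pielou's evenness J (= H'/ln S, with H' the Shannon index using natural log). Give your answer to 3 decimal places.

0.913

Total N = 11+8+37+17+25 = 98, so the proportions are 0.11224, 0.08163, 0.37755, 0.17347, 0.2551 (working shown to 5 dp, full precision carried).
H' = −Σ pᵢ ln pᵢ = −((-0.24549) + (-0.20453) + (-0.36775) + (-0.30388) + (-0.34849)) = 1.47014.
With S = 5 species, ln S = 1.60944, so J = 1.47014/1.60944 = 0.91345, i.e. 0.913 to 3 decimal places.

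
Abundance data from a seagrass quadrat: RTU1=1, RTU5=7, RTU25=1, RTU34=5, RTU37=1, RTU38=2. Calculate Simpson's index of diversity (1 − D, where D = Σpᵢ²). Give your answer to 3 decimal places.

Total N = 1+7+1+5+1+2 = 17, so the proportions are 0.05882, 0.41176, 0.05882, 0.29412, 0.05882, 0.11765 (working shown to 5 dp, full precision carried).
D = 0.05882² + 0.41176² + 0.05882² + 0.29412² + 0.05882² + 0.11765² = 0.00346 + 0.16955 + 0.00346 + 0.08651 + 0.00346 + 0.01384 = 0.28028.
So 1 − D = 0.71972, i.e. 0.720 to 3 decimal places.

0.720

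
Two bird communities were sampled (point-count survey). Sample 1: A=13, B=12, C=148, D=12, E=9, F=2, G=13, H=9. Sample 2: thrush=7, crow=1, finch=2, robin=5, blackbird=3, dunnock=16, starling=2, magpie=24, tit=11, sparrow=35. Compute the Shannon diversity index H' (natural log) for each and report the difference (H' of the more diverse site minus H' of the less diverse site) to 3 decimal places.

Sample 1: N=218, proportions 0.05963, 0.05505, 0.6789, 0.05505, 0.04128, 0.00917, 0.05963, 0.04128, giving H' = 1.22463 (working shown to 5 dp, full precision carried).
Sample 2: N=106, proportions 0.06604, 0.00943, 0.01887, 0.04717, 0.0283, 0.15094, 0.01887, 0.22642, 0.10377, 0.33019, giving H' = 1.84093.
Difference = |1.22463 − 1.84093| = 0.61630, i.e. 0.616 to 3 decimal places.

0.616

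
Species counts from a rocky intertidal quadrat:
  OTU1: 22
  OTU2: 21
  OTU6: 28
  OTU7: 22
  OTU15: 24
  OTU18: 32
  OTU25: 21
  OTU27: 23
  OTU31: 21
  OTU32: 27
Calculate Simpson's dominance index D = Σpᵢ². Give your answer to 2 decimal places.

0.10

Total N = 22+21+28+22+24+32+21+23+21+27 = 241, so the proportions are 0.0913, 0.0871, 0.1162, 0.0913, 0.0996, 0.1328, 0.0871, 0.0954, 0.0871, 0.112 (working shown to 4 dp, full precision carried).
D = 0.0913² + 0.0871² + 0.1162² + 0.0913² + 0.0996² + 0.1328² + 0.0871² + 0.0954² + 0.0871² + 0.112² = 0.0083 + 0.0076 + 0.0135 + 0.0083 + 0.0099 + 0.0176 + 0.0076 + 0.0091 + 0.0076 + 0.0126 = 0.1022.
To 2 decimal places, D = 0.10.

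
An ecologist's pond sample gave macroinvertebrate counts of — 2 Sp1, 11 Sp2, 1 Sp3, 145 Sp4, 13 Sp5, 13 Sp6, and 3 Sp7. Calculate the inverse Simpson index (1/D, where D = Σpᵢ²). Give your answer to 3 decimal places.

1.644

Total N = 2+11+1+145+13+13+3 = 188, so the proportions are 0.010638, 0.058511, 0.005319, 0.771277, 0.069149, 0.069149, 0.015957 (working shown to 6 dp, full precision carried).
D = 0.010638² + 0.058511² + 0.005319² + 0.771277² + 0.069149² + 0.069149² + 0.015957² = 0.000113 + 0.003423 + 0.000028 + 0.594868 + 0.004782 + 0.004782 + 0.000255 = 0.608250.
So 1/D = 1.64406, i.e. 1.644 to 3 decimal places.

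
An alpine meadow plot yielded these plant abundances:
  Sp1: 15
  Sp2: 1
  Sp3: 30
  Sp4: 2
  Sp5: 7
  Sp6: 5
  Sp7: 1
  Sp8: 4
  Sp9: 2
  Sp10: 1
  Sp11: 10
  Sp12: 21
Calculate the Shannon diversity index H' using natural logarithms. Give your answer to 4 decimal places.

1.9729

Total N = 15+1+30+2+7+5+1+4+2+1+10+21 = 99, so the proportions are 0.151515, 0.010101, 0.30303, 0.020202, 0.070707, 0.050505, 0.010101, 0.040404, 0.020202, 0.010101, 0.10101, 0.212121 (working shown to 6 dp, full precision carried).
Each pᵢ ln pᵢ term: 0.151515×(-1.887070)=-0.285920, 0.010101×(-4.595120)=-0.046415, 0.30303×(-1.193922)=-0.361795, 0.020202×(-3.901973)=-0.078828, 0.070707×(-2.649210)=-0.187318, 0.050505×(-2.985682)=-0.150792, 0.010101×(-4.595120)=-0.046415, 0.040404×(-3.208825)=-0.129650, 0.020202×(-3.901973)=-0.078828, 0.010101×(-4.595120)=-0.046415, 0.10101×(-2.292535)=-0.231569, 0.212121×(-1.550597)=-0.328915.
Sum = -1.972859, so H' = 1.9729.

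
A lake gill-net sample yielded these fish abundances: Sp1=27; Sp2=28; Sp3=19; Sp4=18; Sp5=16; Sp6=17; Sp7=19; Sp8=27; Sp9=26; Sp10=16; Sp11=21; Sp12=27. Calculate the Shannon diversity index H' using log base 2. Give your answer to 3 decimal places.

3.552

Total N = 27+28+19+18+16+17+19+27+26+16+21+27 = 261, so the proportions are 0.10345, 0.10728, 0.0728, 0.06897, 0.0613, 0.06513, 0.0728, 0.10345, 0.09962, 0.0613, 0.08046, 0.10345 (working shown to 5 dp, full precision carried).
Each pᵢ log₂ pᵢ term: 0.10345×(-3.27302)=-0.33859, 0.10728×(-3.22055)=-0.34550, 0.0728×(-3.77998)=-0.27517, 0.06897×(-3.85798)=-0.26607, 0.0613×(-4.02791)=-0.24692, 0.06513×(-3.94044)=-0.25666, 0.0728×(-3.77998)=-0.27517, 0.10345×(-3.27302)=-0.33859, 0.09962×(-3.32747)=-0.33147, 0.0613×(-4.02791)=-0.24692, 0.08046×(-3.63559)=-0.29252, 0.10345×(-3.27302)=-0.33859.
Sum = -3.55216, so H' = 3.552.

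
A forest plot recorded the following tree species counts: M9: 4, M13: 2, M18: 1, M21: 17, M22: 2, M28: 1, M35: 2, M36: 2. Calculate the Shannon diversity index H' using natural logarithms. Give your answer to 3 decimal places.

Total N = 4+2+1+17+2+1+2+2 = 31, so the proportions are 0.12903, 0.06452, 0.03226, 0.54839, 0.06452, 0.03226, 0.06452, 0.06452 (working shown to 5 dp, full precision carried).
Each pᵢ ln pᵢ term: 0.12903×(-2.04769)=-0.26422, 0.06452×(-2.74084)=-0.17683, 0.03226×(-3.43399)=-0.11077, 0.54839×(-0.60077)=-0.32946, 0.06452×(-2.74084)=-0.17683, 0.03226×(-3.43399)=-0.11077, 0.06452×(-2.74084)=-0.17683, 0.06452×(-2.74084)=-0.17683.
Sum = -1.52254, so H' = 1.523.

1.523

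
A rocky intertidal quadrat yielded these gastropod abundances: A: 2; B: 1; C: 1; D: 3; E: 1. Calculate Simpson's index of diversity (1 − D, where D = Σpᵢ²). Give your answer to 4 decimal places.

0.7500

Total N = 2+1+1+3+1 = 8, so the proportions are 0.25, 0.125, 0.125, 0.375, 0.125 (working shown to 6 dp, full precision carried).
D = 0.25² + 0.125² + 0.125² + 0.375² + 0.125² = 0.062500 + 0.015625 + 0.015625 + 0.140625 + 0.015625 = 0.250000.
So 1 − D = 0.750000, i.e. 0.7500 to 4 decimal places.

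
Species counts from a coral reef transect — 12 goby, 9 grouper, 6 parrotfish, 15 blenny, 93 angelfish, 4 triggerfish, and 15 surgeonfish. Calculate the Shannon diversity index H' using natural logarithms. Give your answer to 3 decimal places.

1.344

Total N = 12+9+6+15+93+4+15 = 154, so the proportions are 0.07792, 0.05844, 0.03896, 0.0974, 0.6039, 0.02597, 0.0974 (working shown to 5 dp, full precision carried).
Each pᵢ ln pᵢ term: 0.07792×(-2.55205)=-0.19886, 0.05844×(-2.83973)=-0.16596, 0.03896×(-3.24519)=-0.12644, 0.0974×(-2.32890)=-0.22684, 0.6039×(-0.50435)=-0.30458, 0.02597×(-3.65066)=-0.09482, 0.0974×(-2.32890)=-0.22684.
Sum = -1.34434, so H' = 1.344.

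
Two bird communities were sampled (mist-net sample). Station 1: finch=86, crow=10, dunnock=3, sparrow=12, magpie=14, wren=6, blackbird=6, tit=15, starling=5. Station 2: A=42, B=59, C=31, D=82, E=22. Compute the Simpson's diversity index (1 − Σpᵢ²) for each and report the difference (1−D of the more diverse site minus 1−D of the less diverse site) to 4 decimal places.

Station 1: N=157, proportions 0.547771, 0.063694, 0.019108, 0.076433, 0.089172, 0.038217, 0.038217, 0.095541, 0.031847, giving 1−D = 0.668668 (working shown to 6 dp, full precision carried).
Station 2: N=236, proportions 0.177966, 0.25, 0.131356, 0.347458, 0.09322, giving 1−D = 0.759157.
Difference = |0.668668 − 0.759157| = 0.090489, i.e. 0.0905 to 4 decimal places.

0.0905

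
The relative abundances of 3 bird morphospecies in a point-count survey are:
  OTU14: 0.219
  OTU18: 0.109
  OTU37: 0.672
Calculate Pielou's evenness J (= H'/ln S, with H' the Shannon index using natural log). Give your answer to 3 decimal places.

H' = −Σ pᵢ ln pᵢ = −((-0.33259) + (-0.24159) + (-0.26712)) = 0.84130 (working shown to 5 dp, full precision carried).
With S = 3 species, ln S = 1.09861, so J = 0.84130/1.09861 = 0.76578, i.e. 0.766 to 3 decimal places.

0.766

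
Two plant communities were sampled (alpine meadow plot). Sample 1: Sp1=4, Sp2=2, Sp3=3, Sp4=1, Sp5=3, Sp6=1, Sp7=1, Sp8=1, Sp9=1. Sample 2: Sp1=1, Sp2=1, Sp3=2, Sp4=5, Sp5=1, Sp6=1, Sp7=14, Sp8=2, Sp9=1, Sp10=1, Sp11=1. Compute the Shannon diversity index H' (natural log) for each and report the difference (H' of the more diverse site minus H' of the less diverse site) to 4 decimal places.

Sample 1: N=17, proportions 0.235294, 0.117647, 0.176471, 0.058824, 0.176471, 0.058824, 0.058824, 0.058824, 0.058824, giving H' = 2.037734 (working shown to 6 dp, full precision carried).
Sample 2: N=30, proportions 0.033333, 0.033333, 0.066667, 0.166667, 0.033333, 0.033333, 0.466667, 0.066667, 0.033333, 0.033333, 0.033333, giving H' = 1.808978.
Difference = |2.037734 − 1.808978| = 0.228756, i.e. 0.2288 to 4 decimal places.

0.2288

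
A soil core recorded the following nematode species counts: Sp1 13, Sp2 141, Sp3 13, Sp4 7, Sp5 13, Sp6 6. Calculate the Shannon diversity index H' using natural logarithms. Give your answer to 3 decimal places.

Total N = 13+141+13+7+13+6 = 193, so the proportions are 0.06736, 0.73057, 0.06736, 0.03627, 0.06736, 0.03109 (working shown to 5 dp, full precision carried).
Each pᵢ ln pᵢ term: 0.06736×(-2.69774)=-0.18171, 0.73057×(-0.31393)=-0.22935, 0.06736×(-2.69774)=-0.18171, 0.03627×(-3.31678)=-0.12030, 0.06736×(-2.69774)=-0.18171, 0.03109×(-3.47093)=-0.10790.
Sum = -1.00269, so H' = 1.003.

1.003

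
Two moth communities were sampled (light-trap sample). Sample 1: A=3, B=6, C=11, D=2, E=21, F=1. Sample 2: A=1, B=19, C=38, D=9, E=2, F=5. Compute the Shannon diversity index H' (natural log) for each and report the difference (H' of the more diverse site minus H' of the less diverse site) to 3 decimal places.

Sample 1: N=44, proportions 0.068182, 0.136364, 0.25, 0.045455, 0.477273, 0.022727, giving H' = 1.380905 (working shown to 6 dp, full precision carried).
Sample 2: N=74, proportions 0.013514, 0.256757, 0.513514, 0.121622, 0.027027, 0.067568, giving H' = 1.285401.
Difference = |1.380905 − 1.285401| = 0.095504, i.e. 0.096 to 3 decimal places.

0.096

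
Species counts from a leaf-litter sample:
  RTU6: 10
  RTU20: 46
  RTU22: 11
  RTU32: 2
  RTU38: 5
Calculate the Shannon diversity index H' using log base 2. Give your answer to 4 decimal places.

Total N = 10+46+11+2+5 = 74, so the proportions are 0.135135, 0.621622, 0.148649, 0.027027, 0.067568 (working shown to 6 dp, full precision carried).
Each pᵢ log₂ pᵢ term: 0.135135×(-2.887525)=-0.390206, 0.621622×(-0.685891)=-0.426365, 0.148649×(-2.750022)=-0.408787, 0.027027×(-5.209453)=-0.140796, 0.067568×(-3.887525)=-0.262671.
Sum = -1.628825, so H' = 1.6288.

1.6288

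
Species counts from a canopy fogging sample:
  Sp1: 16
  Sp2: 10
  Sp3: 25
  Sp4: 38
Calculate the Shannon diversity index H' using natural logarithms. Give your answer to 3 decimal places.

1.274

Total N = 16+10+25+38 = 89, so the proportions are 0.17978, 0.11236, 0.2809, 0.42697 (working shown to 5 dp, full precision carried).
Each pᵢ ln pᵢ term: 0.17978×(-1.71605)=-0.30850, 0.11236×(-2.18605)=-0.24562, 0.2809×(-1.26976)=-0.35667, 0.42697×(-0.85105)=-0.36337.
Sum = -1.27417, so H' = 1.274.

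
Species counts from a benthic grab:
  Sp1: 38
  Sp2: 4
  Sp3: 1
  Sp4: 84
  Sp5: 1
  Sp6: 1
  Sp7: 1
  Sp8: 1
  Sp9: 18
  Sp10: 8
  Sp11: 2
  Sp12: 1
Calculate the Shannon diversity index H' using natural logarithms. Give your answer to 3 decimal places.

1.413

Total N = 38+4+1+84+1+1+1+1+18+8+2+1 = 160, so the proportions are 0.2375, 0.025, 0.00625, 0.525, 0.00625, 0.00625, 0.00625, 0.00625, 0.1125, 0.05, 0.0125, 0.00625 (working shown to 5 dp, full precision carried).
Each pᵢ ln pᵢ term: 0.2375×(-1.43759)=-0.34143, 0.025×(-3.68888)=-0.09222, 0.00625×(-5.07517)=-0.03172, 0.525×(-0.64436)=-0.33829, 0.00625×(-5.07517)=-0.03172, 0.00625×(-5.07517)=-0.03172, 0.00625×(-5.07517)=-0.03172, 0.00625×(-5.07517)=-0.03172, 0.1125×(-2.18480)=-0.24579, 0.05×(-2.99573)=-0.14979, 0.0125×(-4.38203)=-0.05478, 0.00625×(-5.07517)=-0.03172.
Sum = -1.41261, so H' = 1.413.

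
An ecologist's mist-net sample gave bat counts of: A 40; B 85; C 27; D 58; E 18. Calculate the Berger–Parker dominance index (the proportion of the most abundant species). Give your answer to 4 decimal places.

0.3728

Total N = 40+85+27+58+18 = 228, so the proportions are 0.175439, 0.372807, 0.118421, 0.254386, 0.078947 (working shown to 6 dp, full precision carried).
The largest proportion is 0.372807, i.e. d = 0.3728 to 4 decimal places.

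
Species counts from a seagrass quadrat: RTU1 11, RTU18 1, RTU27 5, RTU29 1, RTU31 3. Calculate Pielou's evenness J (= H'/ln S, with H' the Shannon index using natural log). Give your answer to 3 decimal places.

Total N = 11+1+5+1+3 = 21, so the proportions are 0.52381, 0.04762, 0.2381, 0.04762, 0.14286 (working shown to 5 dp, full precision carried).
H' = −Σ pᵢ ln pᵢ = −((-0.33871) + (-0.14498) + (-0.34169) + (-0.14498) + (-0.27799)) = 1.24834.
With S = 5 species, ln S = 1.60944, so J = 1.24834/1.60944 = 0.77564, i.e. 0.776 to 3 decimal places.

0.776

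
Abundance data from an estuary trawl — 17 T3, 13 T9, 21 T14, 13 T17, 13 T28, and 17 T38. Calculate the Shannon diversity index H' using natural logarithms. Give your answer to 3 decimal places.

1.774

Total N = 17+13+21+13+13+17 = 94, so the proportions are 0.18085, 0.1383, 0.2234, 0.1383, 0.1383, 0.18085 (working shown to 5 dp, full precision carried).
Each pᵢ ln pᵢ term: 0.18085×(-1.71008)=-0.30927, 0.1383×(-1.97835)=-0.27360, 0.2234×(-1.49877)=-0.33483, 0.1383×(-1.97835)=-0.27360, 0.1383×(-1.97835)=-0.27360, 0.18085×(-1.71008)=-0.30927.
Sum = -1.77418, so H' = 1.774.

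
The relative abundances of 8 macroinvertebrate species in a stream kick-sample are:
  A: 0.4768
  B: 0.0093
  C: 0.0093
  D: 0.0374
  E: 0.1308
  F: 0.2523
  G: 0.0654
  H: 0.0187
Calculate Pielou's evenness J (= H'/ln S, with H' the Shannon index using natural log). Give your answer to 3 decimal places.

0.687

H' = −Σ pᵢ ln pᵢ = −((-0.35315) + (-0.04350) + (-0.04350) + (-0.12290) + (-0.26606) + (-0.34745) + (-0.17836) + (-0.07441)) = 1.42933 (working shown to 5 dp, full precision carried).
With S = 8 species, ln S = 2.07944, so J = 1.42933/2.07944 = 0.68736, i.e. 0.687 to 3 decimal places.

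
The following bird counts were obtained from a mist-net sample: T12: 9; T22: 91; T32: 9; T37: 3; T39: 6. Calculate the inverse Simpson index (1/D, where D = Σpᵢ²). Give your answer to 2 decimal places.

Total N = 9+91+9+3+6 = 118, so the proportions are 0.07627, 0.77119, 0.07627, 0.02542, 0.05085 (working shown to 5 dp, full precision carried).
D = 0.07627² + 0.77119² + 0.07627² + 0.02542² + 0.05085² = 0.00582 + 0.59473 + 0.00582 + 0.00065 + 0.00259 = 0.60959.
So 1/D = 1.6404, i.e. 1.64 to 2 decimal places.

1.64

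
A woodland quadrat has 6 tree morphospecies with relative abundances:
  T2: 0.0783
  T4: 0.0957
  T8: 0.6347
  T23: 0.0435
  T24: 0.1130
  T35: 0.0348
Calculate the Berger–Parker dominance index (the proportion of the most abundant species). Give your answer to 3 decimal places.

0.635

The largest proportion is 0.6347, i.e. d = 0.635 to 3 decimal places.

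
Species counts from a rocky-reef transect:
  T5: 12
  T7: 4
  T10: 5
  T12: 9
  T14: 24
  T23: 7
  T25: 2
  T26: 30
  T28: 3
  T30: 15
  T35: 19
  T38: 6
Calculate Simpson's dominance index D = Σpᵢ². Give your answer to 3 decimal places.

0.131

Total N = 12+4+5+9+24+7+2+30+3+15+19+6 = 136, so the proportions are 0.08824, 0.02941, 0.03676, 0.06618, 0.17647, 0.05147, 0.01471, 0.22059, 0.02206, 0.11029, 0.13971, 0.04412 (working shown to 5 dp, full precision carried).
D = 0.08824² + 0.02941² + 0.03676² + 0.06618² + 0.17647² + 0.05147² + 0.01471² + 0.22059² + 0.02206² + 0.11029² + 0.13971² + 0.04412² = 0.00779 + 0.00087 + 0.00135 + 0.00438 + 0.03114 + 0.00265 + 0.00022 + 0.04866 + 0.00049 + 0.01216 + 0.01952 + 0.00195 = 0.13116.
To 3 decimal places, D = 0.131.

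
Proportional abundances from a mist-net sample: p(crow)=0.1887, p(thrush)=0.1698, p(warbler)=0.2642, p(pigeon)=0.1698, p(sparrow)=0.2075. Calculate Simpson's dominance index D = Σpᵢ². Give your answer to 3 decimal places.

D = 0.1887² + 0.1698² + 0.2642² + 0.1698² + 0.2075² = 0.03561 + 0.02883 + 0.06980 + 0.02883 + 0.04306 = 0.20613 (working shown to 5 dp, full precision carried).
To 3 decimal places, D = 0.206.

0.206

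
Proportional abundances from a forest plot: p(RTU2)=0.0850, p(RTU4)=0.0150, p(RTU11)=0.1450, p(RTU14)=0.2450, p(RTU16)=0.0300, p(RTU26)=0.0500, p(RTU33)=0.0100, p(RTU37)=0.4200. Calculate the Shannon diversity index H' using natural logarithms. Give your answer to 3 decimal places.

Each pᵢ ln pᵢ term (working shown to 5 dp, full precision carried): 0.085×(-2.46510)=-0.20953, 0.015×(-4.19971)=-0.06300, 0.145×(-1.93102)=-0.28000, 0.245×(-1.40650)=-0.34459, 0.03×(-3.50656)=-0.10520, 0.05×(-2.99573)=-0.14979, 0.01×(-4.60517)=-0.04605, 0.42×(-0.86750)=-0.36435.
Sum = -1.56250, so H' = 1.563.

1.563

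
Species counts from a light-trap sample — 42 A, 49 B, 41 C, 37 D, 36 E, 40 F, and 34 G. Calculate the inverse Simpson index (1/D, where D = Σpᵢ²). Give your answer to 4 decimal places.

Total N = 42+49+41+37+36+40+34 = 279, so the proportions are 0.15053763, 0.17562724, 0.14695341, 0.13261649, 0.12903226, 0.14336918, 0.1218638 (working shown to 8 dp, full precision carried).
D = 0.15053763² + 0.17562724² + 0.14695341² + 0.13261649² + 0.12903226² + 0.14336918² + 0.1218638² = 0.02266158 + 0.03084493 + 0.02159530 + 0.01758713 + 0.01664932 + 0.02055472 + 0.01485079 = 0.14474377.
So 1/D = 6.908760, i.e. 6.9088 to 4 decimal places.

6.9088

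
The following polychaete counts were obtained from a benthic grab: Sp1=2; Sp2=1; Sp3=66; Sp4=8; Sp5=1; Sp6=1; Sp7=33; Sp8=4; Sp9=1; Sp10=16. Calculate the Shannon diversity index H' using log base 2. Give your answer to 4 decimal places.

2.0673

Total N = 2+1+66+8+1+1+33+4+1+16 = 133, so the proportions are 0.01503759, 0.0075188, 0.4962406, 0.06015038, 0.0075188, 0.0075188, 0.2481203, 0.03007519, 0.0075188, 0.12030075 (working shown to 8 dp, full precision carried).
Each pᵢ log₂ pᵢ term: 0.01503759×(-6.05528244)=-0.09105688, 0.0075188×(-7.05528244)=-0.05304724, 0.4962406×(-1.01088832)=-0.50164383, 0.06015038×(-4.05528244)=-0.24392676, 0.0075188×(-7.05528244)=-0.05304724, 0.0075188×(-7.05528244)=-0.05304724, 0.2481203×(-2.01088832)=-0.49894221, 0.03007519×(-5.05528244)=-0.15203857, 0.0075188×(-7.05528244)=-0.05304724, 0.12030075×(-3.05528244)=-0.36755277.
Sum = -2.06734997, so H' = 2.0673.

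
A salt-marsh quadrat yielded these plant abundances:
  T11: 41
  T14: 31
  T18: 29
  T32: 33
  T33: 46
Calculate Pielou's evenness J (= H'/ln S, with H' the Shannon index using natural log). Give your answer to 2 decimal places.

Total N = 41+31+29+33+46 = 180, so the proportions are 0.2278, 0.1722, 0.1611, 0.1833, 0.2556 (working shown to 4 dp, full precision carried).
H' = −Σ pᵢ ln pᵢ = −((-0.3370) + (-0.3029) + (-0.2941) + (-0.3110) + (-0.3487)) = 1.5937.
With S = 5 species, ln S = 1.6094, so J = 1.5937/1.6094 = 0.9902, i.e. 0.99 to 2 decimal places.

0.99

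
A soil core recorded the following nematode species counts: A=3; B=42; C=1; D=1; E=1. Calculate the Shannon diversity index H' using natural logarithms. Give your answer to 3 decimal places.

Total N = 3+42+1+1+1 = 48, so the proportions are 0.0625, 0.875, 0.02083, 0.02083, 0.02083 (working shown to 5 dp, full precision carried).
Each pᵢ ln pᵢ term: 0.0625×(-2.77259)=-0.17329, 0.875×(-0.13353)=-0.11684, 0.02083×(-3.87120)=-0.08065, 0.02083×(-3.87120)=-0.08065, 0.02083×(-3.87120)=-0.08065.
Sum = -0.53208, so H' = 0.532.

0.532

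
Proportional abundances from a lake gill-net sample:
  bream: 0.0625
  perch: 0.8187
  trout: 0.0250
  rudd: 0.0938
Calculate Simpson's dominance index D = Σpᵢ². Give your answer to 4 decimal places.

D = 0.0625² + 0.8187² + 0.025² + 0.0938² = 0.003906 + 0.670270 + 0.000625 + 0.008798 = 0.683599 (working shown to 6 dp, full precision carried).
To 4 decimal places, D = 0.6836.

0.6836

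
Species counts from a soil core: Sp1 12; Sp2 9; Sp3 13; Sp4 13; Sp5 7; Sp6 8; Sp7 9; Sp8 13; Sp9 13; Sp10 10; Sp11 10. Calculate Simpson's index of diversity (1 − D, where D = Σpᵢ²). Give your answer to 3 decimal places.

Total N = 12+9+13+13+7+8+9+13+13+10+10 = 117, so the proportions are 0.10256, 0.07692, 0.11111, 0.11111, 0.05983, 0.06838, 0.07692, 0.11111, 0.11111, 0.08547, 0.08547 (working shown to 5 dp, full precision carried).
D = 0.10256² + 0.07692² + 0.11111² + 0.11111² + 0.05983² + 0.06838² + 0.07692² + 0.11111² + 0.11111² + 0.08547² + 0.08547² = 0.01052 + 0.00592 + 0.01235 + 0.01235 + 0.00358 + 0.00468 + 0.00592 + 0.01235 + 0.01235 + 0.00731 + 0.00731 = 0.09460.
So 1 − D = 0.90540, i.e. 0.905 to 3 decimal places.

0.905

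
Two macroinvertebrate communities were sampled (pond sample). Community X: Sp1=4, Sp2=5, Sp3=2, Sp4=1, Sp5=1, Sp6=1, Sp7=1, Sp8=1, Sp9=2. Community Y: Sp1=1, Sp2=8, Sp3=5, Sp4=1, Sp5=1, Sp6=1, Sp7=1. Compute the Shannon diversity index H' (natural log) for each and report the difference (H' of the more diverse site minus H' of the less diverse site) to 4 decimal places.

0.4621

Community X: N=18, proportions 0.22222222, 0.27777778, 0.11111111, 0.05555556, 0.05555556, 0.05555556, 0.05555556, 0.05555556, 0.11111111, giving H' = 1.98120755 (working shown to 8 dp, full precision carried).
Community Y: N=18, proportions 0.05555556, 0.44444444, 0.27777778, 0.05555556, 0.05555556, 0.05555556, 0.05555556, giving H' = 1.51910943.
Difference = |1.98120755 − 1.51910943| = 0.46209812, i.e. 0.4621 to 4 decimal places.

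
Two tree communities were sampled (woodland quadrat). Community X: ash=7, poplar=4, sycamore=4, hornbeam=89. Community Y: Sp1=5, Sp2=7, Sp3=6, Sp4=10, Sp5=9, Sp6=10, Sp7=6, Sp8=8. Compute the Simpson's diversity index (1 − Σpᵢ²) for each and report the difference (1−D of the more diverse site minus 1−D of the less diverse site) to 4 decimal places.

Community X: N=104, proportions 0.067308, 0.038462, 0.038462, 0.855769, giving 1−D = 0.260170 (working shown to 6 dp, full precision carried).
Community Y: N=61, proportions 0.081967, 0.114754, 0.098361, 0.163934, 0.147541, 0.163934, 0.098361, 0.131148, giving 1−D = 0.868046.
Difference = |0.260170 − 0.868046| = 0.607876, i.e. 0.6079 to 4 decimal places.

0.6079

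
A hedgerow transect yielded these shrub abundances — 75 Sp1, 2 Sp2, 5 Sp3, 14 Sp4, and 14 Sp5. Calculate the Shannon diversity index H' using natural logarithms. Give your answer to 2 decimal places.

Total N = 75+2+5+14+14 = 110, so the proportions are 0.6818, 0.0182, 0.0455, 0.1273, 0.1273 (working shown to 4 dp, full precision carried).
Each pᵢ ln pᵢ term: 0.6818×(-0.3830)=-0.2611, 0.0182×(-4.0073)=-0.0729, 0.0455×(-3.0910)=-0.1405, 0.1273×(-2.0614)=-0.2624, 0.1273×(-2.0614)=-0.2624.
Sum = -0.9992, so H' = 1.00.

1.00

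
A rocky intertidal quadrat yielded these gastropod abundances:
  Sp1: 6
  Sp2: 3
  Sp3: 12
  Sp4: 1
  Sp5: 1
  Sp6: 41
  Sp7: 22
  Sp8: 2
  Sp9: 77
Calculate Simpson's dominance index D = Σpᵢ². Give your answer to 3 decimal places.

Total N = 6+3+12+1+1+41+22+2+77 = 165, so the proportions are 0.03636, 0.01818, 0.07273, 0.00606, 0.00606, 0.24848, 0.13333, 0.01212, 0.46667 (working shown to 5 dp, full precision carried).
D = 0.03636² + 0.01818² + 0.07273² + 0.00606² + 0.00606² + 0.24848² + 0.13333² + 0.01212² + 0.46667² = 0.00132 + 0.00033 + 0.00529 + 0.00004 + 0.00004 + 0.06174 + 0.01778 + 0.00015 + 0.21778 = 0.30446.
To 3 decimal places, D = 0.304.

0.304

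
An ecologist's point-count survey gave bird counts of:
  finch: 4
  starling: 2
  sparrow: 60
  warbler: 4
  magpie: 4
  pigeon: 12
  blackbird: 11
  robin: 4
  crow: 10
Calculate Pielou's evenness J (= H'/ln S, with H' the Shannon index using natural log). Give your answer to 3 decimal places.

0.715

Total N = 4+2+60+4+4+12+11+4+10 = 111, so the proportions are 0.03604, 0.01802, 0.54054, 0.03604, 0.03604, 0.10811, 0.0991, 0.03604, 0.09009 (working shown to 5 dp, full precision carried).
H' = −Σ pᵢ ln pᵢ = −((-0.11976) + (-0.07237) + (-0.33253) + (-0.11976) + (-0.11976) + (-0.24050) + (-0.22908) + (-0.11976) + (-0.21684)) = 1.57035.
With S = 9 species, ln S = 2.19722, so J = 1.57035/2.19722 = 0.71470, i.e. 0.715 to 3 decimal places.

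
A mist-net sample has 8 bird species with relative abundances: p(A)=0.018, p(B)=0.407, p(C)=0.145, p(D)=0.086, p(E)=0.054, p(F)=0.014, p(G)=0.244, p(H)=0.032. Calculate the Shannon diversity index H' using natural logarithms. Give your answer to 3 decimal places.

1.601

Each pᵢ ln pᵢ term (working shown to 5 dp, full precision carried): 0.018×(-4.01738)=-0.07231, 0.407×(-0.89894)=-0.36587, 0.145×(-1.93102)=-0.28000, 0.086×(-2.45341)=-0.21099, 0.054×(-2.91877)=-0.15761, 0.014×(-4.26870)=-0.05976, 0.244×(-1.41059)=-0.34418, 0.032×(-3.44202)=-0.11014.
Sum = -1.60088, so H' = 1.601.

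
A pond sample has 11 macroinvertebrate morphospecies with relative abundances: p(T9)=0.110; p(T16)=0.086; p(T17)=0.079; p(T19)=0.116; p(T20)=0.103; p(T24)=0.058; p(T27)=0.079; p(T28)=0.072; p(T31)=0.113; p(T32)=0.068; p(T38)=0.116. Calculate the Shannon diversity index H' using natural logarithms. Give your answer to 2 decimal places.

2.37

Each pᵢ ln pᵢ term (working shown to 4 dp, full precision carried): 0.11×(-2.2073)=-0.2428, 0.086×(-2.4534)=-0.2110, 0.079×(-2.5383)=-0.2005, 0.116×(-2.1542)=-0.2499, 0.103×(-2.2730)=-0.2341, 0.058×(-2.8473)=-0.1651, 0.079×(-2.5383)=-0.2005, 0.072×(-2.6311)=-0.1894, 0.113×(-2.1804)=-0.2464, 0.068×(-2.6882)=-0.1828, 0.116×(-2.1542)=-0.2499.
Sum = -2.3725, so H' = 2.37.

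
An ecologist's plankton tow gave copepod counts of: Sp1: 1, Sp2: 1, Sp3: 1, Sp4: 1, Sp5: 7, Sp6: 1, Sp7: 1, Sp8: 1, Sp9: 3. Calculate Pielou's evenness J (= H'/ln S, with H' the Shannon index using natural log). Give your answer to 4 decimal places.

0.8365

Total N = 1+1+1+1+7+1+1+1+3 = 17, so the proportions are 0.058824, 0.058824, 0.058824, 0.058824, 0.411765, 0.058824, 0.058824, 0.058824, 0.176471 (working shown to 6 dp, full precision carried).
H' = −Σ pᵢ ln pᵢ = −((-0.166660) + (-0.166660) + (-0.166660) + (-0.166660) + (-0.365360) + (-0.166660) + (-0.166660) + (-0.166660) + (-0.306106)) = 1.838083.
With S = 9 species, ln S = 2.197225, so J = 1.838083/2.197225 = 0.836548, i.e. 0.8365 to 4 decimal places.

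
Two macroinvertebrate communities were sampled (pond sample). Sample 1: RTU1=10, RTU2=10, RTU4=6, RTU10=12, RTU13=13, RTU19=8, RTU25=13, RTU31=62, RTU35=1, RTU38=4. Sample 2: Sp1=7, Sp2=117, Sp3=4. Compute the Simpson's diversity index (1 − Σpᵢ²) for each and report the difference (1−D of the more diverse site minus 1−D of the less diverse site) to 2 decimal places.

0.60

Sample 1: N=139, proportions 0.0719, 0.0719, 0.0432, 0.0863, 0.0935, 0.0576, 0.0935, 0.446, 0.0072, 0.0288, giving 1−D = 0.7597 (working shown to 4 dp, full precision carried).
Sample 2: N=128, proportions 0.0547, 0.9141, 0.0312, giving 1−D = 0.1605.
Difference = |0.7597 − 0.1605| = 0.5992, i.e. 0.60 to 2 decimal places.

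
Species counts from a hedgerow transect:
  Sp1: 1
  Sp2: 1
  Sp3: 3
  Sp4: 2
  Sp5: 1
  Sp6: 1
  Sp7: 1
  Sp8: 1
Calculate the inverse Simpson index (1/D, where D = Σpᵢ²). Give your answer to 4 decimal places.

Total N = 1+1+3+2+1+1+1+1 = 11, so the proportions are 0.09090909, 0.09090909, 0.27272727, 0.18181818, 0.09090909, 0.09090909, 0.09090909, 0.09090909 (working shown to 8 dp, full precision carried).
D = 0.09090909² + 0.09090909² + 0.27272727² + 0.18181818² + 0.09090909² + 0.09090909² + 0.09090909² + 0.09090909² = 0.00826446 + 0.00826446 + 0.07438017 + 0.03305785 + 0.00826446 + 0.00826446 + 0.00826446 + 0.00826446 = 0.15702479.
So 1/D = 6.368421, i.e. 6.3684 to 4 decimal places.

6.3684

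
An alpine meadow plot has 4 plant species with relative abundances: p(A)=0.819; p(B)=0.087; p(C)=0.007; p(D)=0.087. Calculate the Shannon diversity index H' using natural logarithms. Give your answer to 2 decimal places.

0.62

Each pᵢ ln pᵢ term (working shown to 4 dp, full precision carried): 0.819×(-0.1997)=-0.1635, 0.087×(-2.4418)=-0.2124, 0.007×(-4.9618)=-0.0347, 0.087×(-2.4418)=-0.2124.
Sum = -0.6231, so H' = 0.62.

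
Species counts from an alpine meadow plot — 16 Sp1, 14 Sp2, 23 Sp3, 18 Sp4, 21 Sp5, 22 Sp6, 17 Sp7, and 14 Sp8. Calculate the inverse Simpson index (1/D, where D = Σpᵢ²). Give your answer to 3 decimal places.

7.744

Total N = 16+14+23+18+21+22+17+14 = 145, so the proportions are 0.1103448, 0.0965517, 0.1586207, 0.1241379, 0.1448276, 0.1517241, 0.1172414, 0.0965517 (working shown to 7 dp, full precision carried).
D = 0.1103448² + 0.0965517² + 0.1586207² + 0.1241379² + 0.1448276² + 0.1517241² + 0.1172414² + 0.0965517² = 0.0121760 + 0.0093222 + 0.0251605 + 0.0154102 + 0.0209750 + 0.0230202 + 0.0137455 + 0.0093222 = 0.1291320.
So 1/D = 7.74401, i.e. 7.744 to 3 decimal places.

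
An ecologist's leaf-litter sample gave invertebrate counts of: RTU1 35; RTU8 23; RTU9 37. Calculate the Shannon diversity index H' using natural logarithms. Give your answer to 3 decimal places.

Total N = 35+23+37 = 95, so the proportions are 0.36842, 0.24211, 0.38947 (working shown to 5 dp, full precision carried).
Each pᵢ ln pᵢ term: 0.36842×(-0.99853)=-0.36788, 0.24211×(-1.41838)=-0.34340, 0.38947×(-0.94296)=-0.36726.
Sum = -1.07853, so H' = 1.079.

1.079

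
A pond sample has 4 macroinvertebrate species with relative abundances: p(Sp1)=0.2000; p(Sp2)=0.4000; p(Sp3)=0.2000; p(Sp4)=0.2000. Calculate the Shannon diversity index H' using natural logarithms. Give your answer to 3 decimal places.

Each pᵢ ln pᵢ term (working shown to 5 dp, full precision carried): 0.2×(-1.60944)=-0.32189, 0.4×(-0.91629)=-0.36652, 0.2×(-1.60944)=-0.32189, 0.2×(-1.60944)=-0.32189.
Sum = -1.33218, so H' = 1.332.

1.332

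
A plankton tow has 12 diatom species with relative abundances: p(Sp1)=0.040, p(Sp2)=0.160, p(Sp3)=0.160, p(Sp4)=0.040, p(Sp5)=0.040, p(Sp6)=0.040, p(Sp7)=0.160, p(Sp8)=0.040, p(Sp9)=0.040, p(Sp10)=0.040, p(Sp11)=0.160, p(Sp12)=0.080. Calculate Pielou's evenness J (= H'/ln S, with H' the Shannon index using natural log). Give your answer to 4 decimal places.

0.9160

H' = −Σ pᵢ ln pᵢ = −((-0.128755) + (-0.293213) + (-0.293213) + (-0.128755) + (-0.128755) + (-0.128755) + (-0.293213) + (-0.128755) + (-0.128755) + (-0.128755) + (-0.293213) + (-0.202058)) = 2.276196 (working shown to 6 dp, full precision carried).
With S = 12 species, ln S = 2.484907, so J = 2.276196/2.484907 = 0.916009, i.e. 0.9160 to 4 decimal places.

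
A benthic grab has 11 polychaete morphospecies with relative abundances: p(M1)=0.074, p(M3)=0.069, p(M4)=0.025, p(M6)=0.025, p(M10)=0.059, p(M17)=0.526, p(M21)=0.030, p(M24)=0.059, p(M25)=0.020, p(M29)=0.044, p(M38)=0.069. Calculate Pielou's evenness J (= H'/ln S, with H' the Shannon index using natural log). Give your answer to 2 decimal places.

0.73

H' = −Σ pᵢ ln pᵢ = −((-0.1927) + (-0.1845) + (-0.0922) + (-0.0922) + (-0.1670) + (-0.3379) + (-0.1052) + (-0.1670) + (-0.0782) + (-0.1374) + (-0.1845)) = 1.7389 (working shown to 4 dp, full precision carried).
With S = 11 species, ln S = 2.3979, so J = 1.7389/2.3979 = 0.7252, i.e. 0.73 to 2 decimal places.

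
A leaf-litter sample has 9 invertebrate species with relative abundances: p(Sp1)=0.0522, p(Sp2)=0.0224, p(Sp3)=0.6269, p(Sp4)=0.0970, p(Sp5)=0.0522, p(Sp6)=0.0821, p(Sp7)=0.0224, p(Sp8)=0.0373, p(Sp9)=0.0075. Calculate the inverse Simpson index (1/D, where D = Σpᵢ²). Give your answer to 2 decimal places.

2.40

D = 0.0522² + 0.0224² + 0.6269² + 0.097² + 0.0522² + 0.0821² + 0.0224² + 0.0373² + 0.0075² = 0.00272 + 0.00050 + 0.39300 + 0.00941 + 0.00272 + 0.00674 + 0.00050 + 0.00139 + 0.00006 = 0.41705 (working shown to 5 dp, full precision carried).
So 1/D = 2.3978, i.e. 2.40 to 2 decimal places.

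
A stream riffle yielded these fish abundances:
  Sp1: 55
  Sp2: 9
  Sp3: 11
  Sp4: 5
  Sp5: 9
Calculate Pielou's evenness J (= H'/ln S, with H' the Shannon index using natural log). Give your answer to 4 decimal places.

Total N = 55+9+11+5+9 = 89, so the proportions are 0.617978, 0.101124, 0.123596, 0.05618, 0.101124 (working shown to 6 dp, full precision carried).
H' = −Σ pᵢ ln pᵢ = −((-0.297435) + (-0.231716) + (-0.258406) + (-0.161753) + (-0.231716)) = 1.181025.
With S = 5 species, ln S = 1.609438, so J = 1.181025/1.609438 = 0.733812, i.e. 0.7338 to 4 decimal places.

0.7338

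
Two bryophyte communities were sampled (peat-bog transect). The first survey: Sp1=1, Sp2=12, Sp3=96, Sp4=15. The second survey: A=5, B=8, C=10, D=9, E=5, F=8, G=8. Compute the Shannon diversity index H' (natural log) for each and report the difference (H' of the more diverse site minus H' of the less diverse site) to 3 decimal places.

1.199

The first survey: N=124, proportions 0.00806, 0.09677, 0.77419, 0.12097, giving H' = 0.71853 (working shown to 5 dp, full precision carried).
The second survey: N=53, proportions 0.09434, 0.15094, 0.18868, 0.16981, 0.09434, 0.15094, 0.15094, giving H' = 1.91743.
Difference = |0.71853 − 1.91743| = 1.19890, i.e. 1.199 to 3 decimal places.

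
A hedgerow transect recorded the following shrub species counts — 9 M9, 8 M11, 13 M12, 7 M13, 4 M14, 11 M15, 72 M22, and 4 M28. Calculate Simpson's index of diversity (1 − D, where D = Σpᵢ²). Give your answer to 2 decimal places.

Total N = 9+8+13+7+4+11+72+4 = 128, so the proportions are 0.0703, 0.0625, 0.1016, 0.0547, 0.0312, 0.0859, 0.5625, 0.0312 (working shown to 4 dp, full precision carried).
D = 0.0703² + 0.0625² + 0.1016² + 0.0547² + 0.0312² + 0.0859² + 0.5625² + 0.0312² = 0.0049 + 0.0039 + 0.0103 + 0.0030 + 0.0010 + 0.0074 + 0.3164 + 0.0010 = 0.3479.
So 1 − D = 0.6521, i.e. 0.65 to 2 decimal places.

0.65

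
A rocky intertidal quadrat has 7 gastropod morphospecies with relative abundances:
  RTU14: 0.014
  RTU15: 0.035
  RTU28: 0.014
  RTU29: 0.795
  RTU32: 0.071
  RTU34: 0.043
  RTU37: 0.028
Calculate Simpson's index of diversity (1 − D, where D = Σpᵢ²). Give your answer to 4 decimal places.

D = 0.014² + 0.035² + 0.014² + 0.795² + 0.071² + 0.043² + 0.028² = 0.000196 + 0.001225 + 0.000196 + 0.632025 + 0.005041 + 0.001849 + 0.000784 = 0.641316 (working shown to 6 dp, full precision carried).
So 1 − D = 0.358684, i.e. 0.3587 to 4 decimal places.

0.3587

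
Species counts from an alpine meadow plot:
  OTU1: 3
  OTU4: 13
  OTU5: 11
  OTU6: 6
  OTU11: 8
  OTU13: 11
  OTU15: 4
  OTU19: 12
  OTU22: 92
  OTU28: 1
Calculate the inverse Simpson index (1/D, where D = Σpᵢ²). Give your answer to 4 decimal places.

2.8344

Total N = 3+13+11+6+8+11+4+12+92+1 = 161, so the proportions are 0.0186335, 0.0807453, 0.068323, 0.0372671, 0.0496894, 0.068323, 0.0248447, 0.0745342, 0.5714286, 0.0062112 (working shown to 7 dp, full precision carried).
D = 0.0186335² + 0.0807453² + 0.068323² + 0.0372671² + 0.0496894² + 0.068323² + 0.0248447² + 0.0745342² + 0.5714286² + 0.0062112² = 0.0003472 + 0.0065198 + 0.0046680 + 0.0013888 + 0.0024690 + 0.0046680 + 0.0006173 + 0.0055553 + 0.3265306 + 0.0000386 = 0.3528027.
So 1/D = 2.834445, i.e. 2.8344 to 4 decimal places.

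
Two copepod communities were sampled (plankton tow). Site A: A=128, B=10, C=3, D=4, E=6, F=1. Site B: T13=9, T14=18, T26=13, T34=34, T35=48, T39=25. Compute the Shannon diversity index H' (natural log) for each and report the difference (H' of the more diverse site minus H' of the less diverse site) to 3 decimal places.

Site A: N=152, proportions 0.84211, 0.06579, 0.01974, 0.02632, 0.03947, 0.00658, giving H' = 0.65758 (working shown to 5 dp, full precision carried).
Site B: N=147, proportions 0.06122, 0.12245, 0.08844, 0.23129, 0.32653, 0.17007, giving H' = 1.64804.
Difference = |0.65758 − 1.64804| = 0.99046, i.e. 0.990 to 3 decimal places.

0.990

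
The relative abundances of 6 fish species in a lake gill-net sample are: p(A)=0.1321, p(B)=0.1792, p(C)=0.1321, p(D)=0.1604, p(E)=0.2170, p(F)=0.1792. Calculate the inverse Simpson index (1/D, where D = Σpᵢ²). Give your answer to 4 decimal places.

D = 0.1321² + 0.1792² + 0.1321² + 0.1604² + 0.217² + 0.1792² = 0.01745041 + 0.03211264 + 0.01745041 + 0.02572816 + 0.04708900 + 0.03211264 = 0.17194326 (working shown to 8 dp, full precision carried).
So 1/D = 5.815872, i.e. 5.8159 to 4 decimal places.

5.8159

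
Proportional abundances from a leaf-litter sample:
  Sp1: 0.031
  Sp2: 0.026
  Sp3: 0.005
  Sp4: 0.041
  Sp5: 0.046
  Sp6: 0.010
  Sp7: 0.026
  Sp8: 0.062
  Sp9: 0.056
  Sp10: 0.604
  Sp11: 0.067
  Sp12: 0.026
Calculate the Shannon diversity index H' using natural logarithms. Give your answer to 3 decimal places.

Each pᵢ ln pᵢ term (working shown to 5 dp, full precision carried): 0.031×(-3.47377)=-0.10769, 0.026×(-3.64966)=-0.09489, 0.005×(-5.29832)=-0.02649, 0.041×(-3.19418)=-0.13096, 0.046×(-3.07911)=-0.14164, 0.01×(-4.60517)=-0.04605, 0.026×(-3.64966)=-0.09489, 0.062×(-2.78062)=-0.17240, 0.056×(-2.88240)=-0.16141, 0.604×(-0.50418)=-0.30453, 0.067×(-2.70306)=-0.18111, 0.026×(-3.64966)=-0.09489.
Sum = -1.55695, so H' = 1.557.

1.557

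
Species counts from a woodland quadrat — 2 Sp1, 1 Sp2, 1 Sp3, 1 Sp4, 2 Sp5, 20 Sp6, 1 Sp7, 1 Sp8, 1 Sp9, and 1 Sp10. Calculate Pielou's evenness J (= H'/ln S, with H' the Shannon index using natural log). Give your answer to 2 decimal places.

Total N = 2+1+1+1+2+20+1+1+1+1 = 31, so the proportions are 0.0645, 0.0323, 0.0323, 0.0323, 0.0645, 0.6452, 0.0323, 0.0323, 0.0323, 0.0323 (working shown to 4 dp, full precision carried).
H' = −Σ pᵢ ln pᵢ = −((-0.1768) + (-0.1108) + (-0.1108) + (-0.1108) + (-0.1768) + (-0.2827) + (-0.1108) + (-0.1108) + (-0.1108) + (-0.1108)) = 1.4118.
With S = 10 species, ln S = 2.3026, so J = 1.4118/2.3026 = 0.6131, i.e. 0.61 to 2 decimal places.

0.61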